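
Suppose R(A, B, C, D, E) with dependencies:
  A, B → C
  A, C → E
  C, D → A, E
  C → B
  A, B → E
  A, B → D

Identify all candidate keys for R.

Closure of {A, B} is {A, B, C, D, E}, the whole schema; {A, B} is a candidate key.
Closure of {A, C} is {A, B, C, D, E}, the whole schema; {A, C} is a candidate key.
Closure of {C, D} is {A, B, C, D, E}, the whole schema; {C, D} is a candidate key.
These are minimal and exhaustive — every other superkey contains one of them.

{A, B}, {A, C}, {C, D}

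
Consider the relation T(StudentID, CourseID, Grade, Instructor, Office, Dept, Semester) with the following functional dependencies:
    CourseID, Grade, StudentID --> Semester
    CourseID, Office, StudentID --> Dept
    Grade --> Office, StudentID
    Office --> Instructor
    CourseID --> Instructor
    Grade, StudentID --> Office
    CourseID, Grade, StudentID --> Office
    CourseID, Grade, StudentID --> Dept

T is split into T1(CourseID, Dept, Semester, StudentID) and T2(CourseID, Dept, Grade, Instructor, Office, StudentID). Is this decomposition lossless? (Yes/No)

Common attributes: {CourseID, Dept, StudentID}; their closure is {CourseID, Dept, Instructor, StudentID}.
The closure covers neither T1 nor T2 entirely; the join is not lossless.

No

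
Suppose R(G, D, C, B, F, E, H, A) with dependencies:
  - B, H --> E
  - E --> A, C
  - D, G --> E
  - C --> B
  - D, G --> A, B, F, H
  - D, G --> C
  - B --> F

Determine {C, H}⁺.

Start with {C, H}.
C --> B applies; add {B} → now {B, C, H}.
B --> F applies; add {F} → now {B, C, F, H}.
B, H --> E applies; add {E} → now {B, C, E, F, H}.
E --> A, C applies; add {A} → now {A, B, C, E, F, H}.
No further FD applies.

{A, B, C, E, F, H}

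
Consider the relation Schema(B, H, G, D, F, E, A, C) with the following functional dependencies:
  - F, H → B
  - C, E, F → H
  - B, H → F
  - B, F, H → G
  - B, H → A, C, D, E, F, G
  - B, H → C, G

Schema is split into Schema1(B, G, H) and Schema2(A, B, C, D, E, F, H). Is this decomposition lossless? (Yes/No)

Schema1 ∩ Schema2 = {B, H}; its closure under F is {A, B, C, D, E, F, G, H}.
Schema1 is contained in that closure, so Schema1 ∩ Schema2 → Schema1 holds and the join is lossless.

Yes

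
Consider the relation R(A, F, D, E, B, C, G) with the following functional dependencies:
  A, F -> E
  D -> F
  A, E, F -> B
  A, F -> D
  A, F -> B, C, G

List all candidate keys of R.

No FD produces {A}, so it must be in every candidate key.
{A, D}⁺ = {A, B, C, D, E, F, G} — all of the relation — so {A, D} is a candidate key.
{A, F}⁺ = {A, B, C, D, E, F, G} — all of the relation — so {A, F} is a candidate key.
Any other superkey properly contains one of these, so there are no further candidate keys.

{A, D}, {A, F}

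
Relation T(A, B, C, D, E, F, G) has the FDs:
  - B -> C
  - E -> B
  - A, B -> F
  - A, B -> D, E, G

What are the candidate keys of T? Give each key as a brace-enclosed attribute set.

No FD produces {A}, so it must be in every candidate key.
{A, B}⁺ = {A, B, C, D, E, F, G} — all of the relation — so {A, B} is a candidate key.
{A, E}⁺ = {A, B, C, D, E, F, G} — all of the relation — so {A, E} is a candidate key.
Any other superkey properly contains one of these, so there are no further candidate keys.

{A, B}, {A, E}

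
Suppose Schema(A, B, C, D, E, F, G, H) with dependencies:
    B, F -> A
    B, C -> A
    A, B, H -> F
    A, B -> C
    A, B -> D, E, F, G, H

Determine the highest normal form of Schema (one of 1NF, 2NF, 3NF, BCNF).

BCNF

Candidate keys: {A, B}, {B, C}, {B, F}. Prime attributes: {A, B, C, F}.
The left-hand side of every FD is a superkey, so BCNF is satisfied.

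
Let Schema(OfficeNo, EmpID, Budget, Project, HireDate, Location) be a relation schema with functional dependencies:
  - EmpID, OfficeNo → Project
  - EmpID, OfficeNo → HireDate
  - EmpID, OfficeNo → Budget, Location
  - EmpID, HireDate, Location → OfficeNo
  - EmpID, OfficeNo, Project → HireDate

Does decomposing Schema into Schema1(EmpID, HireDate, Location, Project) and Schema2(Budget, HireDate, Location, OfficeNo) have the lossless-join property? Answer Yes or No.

Schema1 ∩ Schema2 = {HireDate, Location}; its closure under F is {HireDate, Location}.
Neither Schema1 nor Schema2 is contained in that closure, so the decomposition is lossy.

No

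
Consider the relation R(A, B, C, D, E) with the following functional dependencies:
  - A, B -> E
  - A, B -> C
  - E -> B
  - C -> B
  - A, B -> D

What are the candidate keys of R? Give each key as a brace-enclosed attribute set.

Attributes never on any right-hand side: {A} — every candidate key must contain it.
{A, B}⁺ = {A, B, C, D, E}, which is every attribute, so {A, B} is a candidate key.
{A, C}⁺ = {A, B, C, D, E}, which is every attribute, so {A, C} is a candidate key.
{A, E}⁺ = {A, B, C, D, E}, which is every attribute, so {A, E} is a candidate key.
No proper subset of any of these is a key, and no other minimal superkey exists.

{A, B}, {A, C}, {A, E}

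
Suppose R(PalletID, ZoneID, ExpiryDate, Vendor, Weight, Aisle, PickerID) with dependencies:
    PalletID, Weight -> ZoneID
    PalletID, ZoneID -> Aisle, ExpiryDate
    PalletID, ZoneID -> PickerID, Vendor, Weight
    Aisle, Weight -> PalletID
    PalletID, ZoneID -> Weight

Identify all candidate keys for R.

{Aisle, Weight}⁺ = {Aisle, ExpiryDate, PalletID, PickerID, Vendor, Weight, ZoneID}, which is every attribute, so {Aisle, Weight} is a candidate key.
{PalletID, Weight}⁺ = {Aisle, ExpiryDate, PalletID, PickerID, Vendor, Weight, ZoneID}, which is every attribute, so {PalletID, Weight} is a candidate key.
{PalletID, ZoneID}⁺ = {Aisle, ExpiryDate, PalletID, PickerID, Vendor, Weight, ZoneID}, which is every attribute, so {PalletID, ZoneID} is a candidate key.
No proper subset of any of these is a key, and no other minimal superkey exists.

{Aisle, Weight}, {PalletID, Weight}, {PalletID, ZoneID}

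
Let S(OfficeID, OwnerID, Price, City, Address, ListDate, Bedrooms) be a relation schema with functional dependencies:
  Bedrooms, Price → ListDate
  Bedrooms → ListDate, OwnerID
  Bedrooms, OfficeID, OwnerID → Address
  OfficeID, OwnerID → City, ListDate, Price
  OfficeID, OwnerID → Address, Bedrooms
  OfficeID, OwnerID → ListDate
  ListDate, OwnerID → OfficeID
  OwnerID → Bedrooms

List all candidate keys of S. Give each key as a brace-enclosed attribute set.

{Bedrooms}, {OwnerID}

Closure of {Bedrooms} is {Address, Bedrooms, City, ListDate, OfficeID, OwnerID, Price}, the whole schema; {Bedrooms} is a candidate key.
Closure of {OwnerID} is {Address, Bedrooms, City, ListDate, OfficeID, OwnerID, Price}, the whole schema; {OwnerID} is a candidate key.
These are minimal and exhaustive — every other superkey contains one of them.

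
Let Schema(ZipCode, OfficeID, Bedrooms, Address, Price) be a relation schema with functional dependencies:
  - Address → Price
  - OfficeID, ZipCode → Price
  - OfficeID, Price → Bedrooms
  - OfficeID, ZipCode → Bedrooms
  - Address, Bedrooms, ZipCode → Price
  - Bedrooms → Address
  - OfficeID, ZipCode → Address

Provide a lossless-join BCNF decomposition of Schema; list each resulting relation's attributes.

{Address, Bedrooms}; {Address, Price}; {Bedrooms, OfficeID, ZipCode}

Candidate key of the original relation: {OfficeID, ZipCode}.
Within {Address, Bedrooms, OfficeID, Price, ZipCode}: {Address}⁺ ∩ {Address, Bedrooms, OfficeID, Price, ZipCode} = {Address, Price}, not the whole set, so Address → Price violates BCNF; decompose into {Address, Price} and {Address, Bedrooms, OfficeID, ZipCode}.
{Address, Price}: every determinant is a superkey — BCNF.
Within {Address, Bedrooms, OfficeID, ZipCode}: {Bedrooms}⁺ ∩ {Address, Bedrooms, OfficeID, ZipCode} = {Address, Bedrooms}, not the whole set, so Bedrooms → Address violates BCNF; decompose into {Address, Bedrooms} and {Bedrooms, OfficeID, ZipCode}.
{Address, Bedrooms}: every determinant is a superkey — BCNF.
{Bedrooms, OfficeID, ZipCode}: every determinant is a superkey — BCNF.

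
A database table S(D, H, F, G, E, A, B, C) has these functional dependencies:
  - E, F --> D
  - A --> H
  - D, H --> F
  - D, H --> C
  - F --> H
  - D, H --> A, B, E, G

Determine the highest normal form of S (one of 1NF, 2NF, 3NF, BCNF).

Candidate keys: {A, D}, {D, F}, {D, H}, {E, F}. Prime attributes: {A, D, E, F, H}.
For A --> H we have {A}⁺ = {A, H}; {A} is not a superkey, so BCNF fails.
But every attribute on its right side ({H}) is prime, and the same holds for every other non-superkey FD, so 3NF still holds.

3NF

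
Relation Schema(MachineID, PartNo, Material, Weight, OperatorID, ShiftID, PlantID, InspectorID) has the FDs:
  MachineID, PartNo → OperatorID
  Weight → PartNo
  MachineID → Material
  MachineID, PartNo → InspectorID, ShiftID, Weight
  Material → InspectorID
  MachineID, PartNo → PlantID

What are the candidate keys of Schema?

{MachineID, PartNo}, {MachineID, Weight}

No FD produces {MachineID}, so it must be in every candidate key.
{MachineID, PartNo}⁺ = {InspectorID, MachineID, Material, OperatorID, PartNo, PlantID, ShiftID, Weight}, which is every attribute, so {MachineID, PartNo} is a candidate key.
{MachineID, Weight}⁺ = {InspectorID, MachineID, Material, OperatorID, PartNo, PlantID, ShiftID, Weight}, which is every attribute, so {MachineID, Weight} is a candidate key.
Any other superkey properly contains one of these, so there are no further candidate keys.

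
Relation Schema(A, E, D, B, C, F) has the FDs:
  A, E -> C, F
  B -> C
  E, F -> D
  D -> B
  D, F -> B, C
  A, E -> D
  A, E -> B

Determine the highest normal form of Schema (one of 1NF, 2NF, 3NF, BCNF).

Candidate key: {A, E}. Prime attributes: {A, E}.
For B -> C we have {B}⁺ = {B, C}; {B} is not a superkey, so BCNF fails.
B -> C determines the non-prime attribute {C} from a non-superkey — 3NF is violated.
No proper subset of a key has a non-prime attribute in its closure, so there is no partial dependency; 2NF holds.

2NF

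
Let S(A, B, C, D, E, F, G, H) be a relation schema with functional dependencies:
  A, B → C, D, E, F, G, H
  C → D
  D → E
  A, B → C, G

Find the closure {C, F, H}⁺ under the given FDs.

Start with {C, F, H}.
C → D applies; add {D} → now {C, D, F, H}.
D → E applies; add {E} → now {C, D, E, F, H}.
No further FD applies.

{C, D, E, F, H}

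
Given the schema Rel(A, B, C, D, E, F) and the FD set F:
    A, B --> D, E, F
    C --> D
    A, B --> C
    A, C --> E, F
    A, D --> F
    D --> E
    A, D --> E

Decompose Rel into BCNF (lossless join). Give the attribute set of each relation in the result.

{A, B, C}; {A, C, F}; {C, D}; {D, E}

Candidate key of the original relation: {A, B}.
{A, B, C, D, E, F}: {C} determines {C, D, E} here but is not a superkey — split on C --> D, E, giving {C, D, E} and {A, B, C, F}.
{C, D, E}: {D} determines {D, E} here but is not a superkey — split on D --> E, giving {D, E} and {C, D}.
{D, E}: every determinant is a superkey — BCNF.
{C, D}: every determinant is a superkey — BCNF.
{A, B, C, F}: {A, C} determines {A, C, F} here but is not a superkey — split on A, C --> F, giving {A, C, F} and {A, B, C}.
{A, C, F}: every determinant is a superkey — BCNF.
{A, B, C}: every determinant is a superkey — BCNF.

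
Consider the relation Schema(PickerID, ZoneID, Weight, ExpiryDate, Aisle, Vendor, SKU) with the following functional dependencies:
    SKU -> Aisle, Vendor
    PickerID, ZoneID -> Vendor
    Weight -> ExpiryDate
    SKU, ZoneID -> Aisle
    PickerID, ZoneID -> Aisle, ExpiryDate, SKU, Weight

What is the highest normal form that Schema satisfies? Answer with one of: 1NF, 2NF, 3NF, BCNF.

2NF

Candidate key: {PickerID, ZoneID}. Prime attributes: {PickerID, ZoneID}.
For SKU -> Aisle, Vendor we have {SKU}⁺ = {Aisle, SKU, Vendor}; {SKU} is not a superkey, so BCNF fails.
SKU -> Aisle, Vendor has non-prime {Aisle, Vendor} on the right and a non-superkey on the left, so 3NF fails.
No non-prime attribute depends on a proper subset of any candidate key, so 2NF holds.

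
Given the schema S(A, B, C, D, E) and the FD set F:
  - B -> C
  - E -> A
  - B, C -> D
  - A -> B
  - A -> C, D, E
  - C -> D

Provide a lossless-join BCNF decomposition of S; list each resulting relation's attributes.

Candidate keys of the original relation: {A}, {E}.
Within {A, B, C, D, E}: {B}⁺ ∩ {A, B, C, D, E} = {B, C, D}, not the whole set, so B -> C, D violates BCNF; decompose into {B, C, D} and {A, B, E}.
Within {B, C, D}: {C}⁺ ∩ {B, C, D} = {C, D}, not the whole set, so C -> D violates BCNF; decompose into {C, D} and {B, C}.
{C, D} is in BCNF.
{B, C} is in BCNF.
{A, B, E} is in BCNF.

{A, B, E}; {B, C}; {C, D}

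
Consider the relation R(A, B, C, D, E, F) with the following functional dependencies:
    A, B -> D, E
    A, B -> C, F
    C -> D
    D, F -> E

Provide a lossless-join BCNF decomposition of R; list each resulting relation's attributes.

{A, B, C, F}; {C, D}; {C, E, F}

Candidate key of the original relation: {A, B}.
In {A, B, C, D, E, F}, {C} is not a superkey ({C}⁺ restricted to this set is {C, D}), so split on C -> D into {C, D} and {A, B, C, E, F}.
{C, D} is in BCNF.
In {A, B, C, E, F}, {C, F} is not a superkey ({C, F}⁺ restricted to this set is {C, E, F}), so split on C, F -> E into {C, E, F} and {A, B, C, F}.
{C, E, F} is in BCNF.
{A, B, C, F} is in BCNF.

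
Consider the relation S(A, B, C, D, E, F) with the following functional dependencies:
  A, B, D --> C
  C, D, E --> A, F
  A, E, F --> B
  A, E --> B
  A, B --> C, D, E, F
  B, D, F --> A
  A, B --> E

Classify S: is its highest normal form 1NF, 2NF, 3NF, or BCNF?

Candidate keys: {A, B}, {A, E}, {B, D, F}, {C, D, E}. Prime attributes: {A, B, C, D, E, F}.
The left-hand side of every FD is a superkey, so BCNF is satisfied.

BCNF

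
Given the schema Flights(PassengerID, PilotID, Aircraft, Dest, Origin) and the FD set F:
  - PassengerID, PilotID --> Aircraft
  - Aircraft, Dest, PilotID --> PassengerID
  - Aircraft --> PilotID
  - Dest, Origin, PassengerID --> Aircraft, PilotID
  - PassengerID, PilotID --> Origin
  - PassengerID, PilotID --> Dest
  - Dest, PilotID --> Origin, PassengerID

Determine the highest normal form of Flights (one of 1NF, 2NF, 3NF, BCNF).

3NF

Candidate keys: {Aircraft, Dest}, {Aircraft, PassengerID}, {Dest, Origin, PassengerID}, {Dest, PilotID}, {PassengerID, PilotID}. Prime attributes: {Aircraft, Dest, Origin, PassengerID, PilotID}.
For Aircraft --> PilotID we have {Aircraft}⁺ = {Aircraft, PilotID}; {Aircraft} is not a superkey, so BCNF fails.
Its right-hand attributes {PilotID} are all prime, as are those of every other non-superkey FD — the relation is in 3NF.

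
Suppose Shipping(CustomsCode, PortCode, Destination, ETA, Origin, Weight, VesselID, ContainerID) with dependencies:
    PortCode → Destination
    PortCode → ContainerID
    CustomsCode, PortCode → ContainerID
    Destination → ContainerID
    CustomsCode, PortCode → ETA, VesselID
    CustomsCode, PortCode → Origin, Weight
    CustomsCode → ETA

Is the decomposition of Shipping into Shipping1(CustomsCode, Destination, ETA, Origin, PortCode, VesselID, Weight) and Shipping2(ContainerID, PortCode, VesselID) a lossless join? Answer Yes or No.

Yes

Shipping1 ∩ Shipping2 = {PortCode, VesselID}; its closure under F is {ContainerID, Destination, PortCode, VesselID}.
Shipping2 is contained in that closure, so Shipping1 ∩ Shipping2 → Shipping2 holds and the join is lossless.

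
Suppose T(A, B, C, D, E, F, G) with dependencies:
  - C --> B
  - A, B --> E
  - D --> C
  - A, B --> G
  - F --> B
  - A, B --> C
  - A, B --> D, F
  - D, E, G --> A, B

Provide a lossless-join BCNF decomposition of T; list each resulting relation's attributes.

{A, D, E, F, G}; {B, C}; {C, D}

Candidate keys of the original relation: {A, B}, {A, C}, {A, D}, {A, F}, {D, E, G}.
In {A, B, C, D, E, F, G}, {C} is not a superkey ({C}⁺ restricted to this set is {B, C}), so split on C --> B into {B, C} and {A, C, D, E, F, G}.
{B, C}: every determinant is a superkey — BCNF.
In {A, C, D, E, F, G}, {D} is not a superkey ({D}⁺ restricted to this set is {C, D}), so split on D --> C into {C, D} and {A, D, E, F, G}.
{C, D}: every determinant is a superkey — BCNF.
{A, D, E, F, G}: every determinant is a superkey — BCNF.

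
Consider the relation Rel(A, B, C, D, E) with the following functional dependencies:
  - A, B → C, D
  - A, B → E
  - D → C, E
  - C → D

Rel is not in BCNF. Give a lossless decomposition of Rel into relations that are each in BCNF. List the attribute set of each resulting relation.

{A, B, D}; {C, D, E}

Candidate key of the original relation: {A, B}.
{A, B, C, D, E}: {D} determines {C, D, E} here but is not a superkey — split on D → C, E, giving {C, D, E} and {A, B, D}.
{C, D, E} has no BCNF violation.
{A, B, D} has no BCNF violation.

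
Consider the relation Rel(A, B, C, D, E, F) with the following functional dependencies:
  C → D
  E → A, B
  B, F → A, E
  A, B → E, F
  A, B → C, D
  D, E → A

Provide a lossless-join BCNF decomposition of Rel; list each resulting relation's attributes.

{A, B, C, E, F}; {C, D}

Candidate keys of the original relation: {A, B}, {B, F}, {E}.
{A, B, C, D, E, F}: {C} determines {C, D} here but is not a superkey — split on C → D, giving {C, D} and {A, B, C, E, F}.
{C, D} is in BCNF.
{A, B, C, E, F} is in BCNF.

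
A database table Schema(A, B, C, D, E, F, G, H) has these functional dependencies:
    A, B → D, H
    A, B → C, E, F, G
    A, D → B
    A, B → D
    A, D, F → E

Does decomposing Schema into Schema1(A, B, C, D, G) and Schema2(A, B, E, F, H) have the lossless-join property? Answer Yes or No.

The shared attributes are {A, B} and {A, B}⁺ = {A, B, C, D, E, F, G, H}.
This includes all of Schema1, so the common attributes are a superkey of Schema1 — the join is lossless.

Yes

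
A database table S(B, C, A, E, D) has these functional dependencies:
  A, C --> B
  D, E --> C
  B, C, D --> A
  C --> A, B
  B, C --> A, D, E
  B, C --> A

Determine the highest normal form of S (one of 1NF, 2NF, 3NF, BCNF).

BCNF

Candidate keys: {C}, {D, E}. Prime attributes: {C, D, E}.
The left-hand side of every FD is a superkey, so BCNF is satisfied.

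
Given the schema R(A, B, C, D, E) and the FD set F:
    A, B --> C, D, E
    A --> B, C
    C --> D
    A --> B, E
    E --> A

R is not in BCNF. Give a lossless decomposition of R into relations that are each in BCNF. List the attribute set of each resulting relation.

Candidate keys of the original relation: {A}, {E}.
Within {A, B, C, D, E}: {C}⁺ ∩ {A, B, C, D, E} = {C, D}, not the whole set, so C --> D violates BCNF; decompose into {C, D} and {A, B, C, E}.
{C, D} is in BCNF.
{A, B, C, E} is in BCNF.

{A, B, C, E}; {C, D}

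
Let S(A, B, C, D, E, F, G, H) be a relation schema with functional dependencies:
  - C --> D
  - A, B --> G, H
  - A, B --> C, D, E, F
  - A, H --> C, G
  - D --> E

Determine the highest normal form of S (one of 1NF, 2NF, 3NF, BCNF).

2NF

Candidate key: {A, B}. Prime attributes: {A, B}.
C --> D breaks BCNF: {C}⁺ = {C, D, E}, so {C} is not a superkey.
Because {D} is non-prime and the left side of C --> D is not a superkey, the relation is not in 3NF.
No proper subset of a key has a non-prime attribute in its closure, so there is no partial dependency; 2NF holds.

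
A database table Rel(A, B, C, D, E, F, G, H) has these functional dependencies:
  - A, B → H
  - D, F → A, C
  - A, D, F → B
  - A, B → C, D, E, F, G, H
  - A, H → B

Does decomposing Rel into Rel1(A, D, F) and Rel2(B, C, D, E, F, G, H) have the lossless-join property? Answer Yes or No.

Rel1 ∩ Rel2 = {D, F}; its closure under F is {A, B, C, D, E, F, G, H}.
This includes all of Rel1, so the common attributes are a superkey of Rel1 — the join is lossless.

Yes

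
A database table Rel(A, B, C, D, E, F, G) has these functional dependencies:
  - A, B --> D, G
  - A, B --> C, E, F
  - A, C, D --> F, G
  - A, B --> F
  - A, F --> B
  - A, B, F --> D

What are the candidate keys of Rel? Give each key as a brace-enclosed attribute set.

{A, B}, {A, C, D}, {A, F}

Attributes never on any right-hand side: {A} — every candidate key must contain it.
Closure of {A, B} is {A, B, C, D, E, F, G}, the whole schema; {A, B} is a candidate key.
Closure of {A, F} is {A, B, C, D, E, F, G}, the whole schema; {A, F} is a candidate key.
Closure of {A, C, D} is {A, B, C, D, E, F, G}, the whole schema; {A, C, D} is a candidate key.
These are minimal and exhaustive — every other superkey contains one of them.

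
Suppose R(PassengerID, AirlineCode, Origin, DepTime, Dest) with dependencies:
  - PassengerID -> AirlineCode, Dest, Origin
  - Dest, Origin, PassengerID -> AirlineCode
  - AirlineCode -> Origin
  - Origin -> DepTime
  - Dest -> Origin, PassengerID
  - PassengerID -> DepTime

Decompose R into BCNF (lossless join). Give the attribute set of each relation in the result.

Candidate keys of the original relation: {Dest}, {PassengerID}.
In {AirlineCode, DepTime, Dest, Origin, PassengerID}, {AirlineCode} is not a superkey ({AirlineCode}⁺ restricted to this set is {AirlineCode, DepTime, Origin}), so split on AirlineCode -> DepTime, Origin into {AirlineCode, DepTime, Origin} and {AirlineCode, Dest, PassengerID}.
In {AirlineCode, DepTime, Origin}, {Origin} is not a superkey ({Origin}⁺ restricted to this set is {DepTime, Origin}), so split on Origin -> DepTime into {DepTime, Origin} and {AirlineCode, Origin}.
{DepTime, Origin} has no BCNF violation.
{AirlineCode, Origin} has no BCNF violation.
{AirlineCode, Dest, PassengerID} has no BCNF violation.

{AirlineCode, Dest, PassengerID}; {AirlineCode, Origin}; {DepTime, Origin}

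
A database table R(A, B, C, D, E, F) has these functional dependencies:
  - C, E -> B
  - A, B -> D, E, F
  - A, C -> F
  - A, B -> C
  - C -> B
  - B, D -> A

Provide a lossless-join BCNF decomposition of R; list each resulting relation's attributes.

Candidate keys of the original relation: {A, B}, {A, C}, {B, D}, {C, D}.
Within {A, B, C, D, E, F}: {C, E}⁺ ∩ {A, B, C, D, E, F} = {B, C, E}, not the whole set, so C, E -> B violates BCNF; decompose into {B, C, E} and {A, C, D, E, F}.
Within {B, C, E}: {C}⁺ ∩ {B, C, E} = {B, C}, not the whole set, so C -> B violates BCNF; decompose into {B, C} and {C, E}.
{B, C} has no BCNF violation.
{C, E} has no BCNF violation.
{A, C, D, E, F} has no BCNF violation.

{A, C, D, E, F}; {B, C}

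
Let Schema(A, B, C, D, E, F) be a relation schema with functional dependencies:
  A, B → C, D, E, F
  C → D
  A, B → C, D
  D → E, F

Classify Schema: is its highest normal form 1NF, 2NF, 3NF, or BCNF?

Candidate key: {A, B}. Prime attributes: {A, B}.
C → D breaks BCNF: {C}⁺ = {C, D, E, F}, so {C} is not a superkey.
C → D determines the non-prime attribute {D} from a non-superkey — 3NF is violated.
No proper subset of a key has a non-prime attribute in its closure, so there is no partial dependency; 2NF holds.

2NF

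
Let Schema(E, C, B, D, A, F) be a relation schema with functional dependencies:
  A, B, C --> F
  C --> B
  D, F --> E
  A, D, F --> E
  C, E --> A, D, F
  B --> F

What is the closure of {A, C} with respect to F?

Start with {A, C}.
C --> B applies; add {B} → now {A, B, C}.
B --> F applies; add {F} → now {A, B, C, F}.
No further FD applies.

{A, B, C, F}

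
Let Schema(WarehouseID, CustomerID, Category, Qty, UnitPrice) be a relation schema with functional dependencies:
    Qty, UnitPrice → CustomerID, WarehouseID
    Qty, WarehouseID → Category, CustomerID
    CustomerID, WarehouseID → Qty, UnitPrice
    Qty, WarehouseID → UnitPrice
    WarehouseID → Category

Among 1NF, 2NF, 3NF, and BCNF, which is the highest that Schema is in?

1NF

Candidate keys: {CustomerID, WarehouseID}, {Qty, UnitPrice}, {Qty, WarehouseID}. Prime attributes: {CustomerID, Qty, UnitPrice, WarehouseID}.
WarehouseID → Category: {WarehouseID}⁺ = {Category, WarehouseID}, which is not all of the attributes, so the left side is not a superkey — BCNF is violated.
WarehouseID → Category has non-prime {Category} on the right and a non-superkey on the left, so 3NF fails.
The proper key subset {WarehouseID} of {CustomerID, WarehouseID} determines non-prime {Category}, so the relation is not even in 2NF.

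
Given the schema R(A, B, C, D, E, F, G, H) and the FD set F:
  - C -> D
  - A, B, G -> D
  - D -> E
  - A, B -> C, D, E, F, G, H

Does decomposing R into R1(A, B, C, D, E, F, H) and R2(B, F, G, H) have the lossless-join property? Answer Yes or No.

The shared attributes are {B, F, H} and {B, F, H}⁺ = {B, F, H}.
Neither R1 nor R2 is contained in that closure, so the decomposition is lossy.

No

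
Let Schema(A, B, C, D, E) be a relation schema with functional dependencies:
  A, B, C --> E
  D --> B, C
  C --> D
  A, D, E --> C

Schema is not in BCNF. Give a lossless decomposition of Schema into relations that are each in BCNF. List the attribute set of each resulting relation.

Candidate keys of the original relation: {A, C}, {A, D}.
{A, B, C, D, E}: {D} determines {B, C, D} here but is not a superkey — split on D --> B, C, giving {B, C, D} and {A, D, E}.
{B, C, D} has no BCNF violation.
{A, D, E} has no BCNF violation.

{A, D, E}; {B, C, D}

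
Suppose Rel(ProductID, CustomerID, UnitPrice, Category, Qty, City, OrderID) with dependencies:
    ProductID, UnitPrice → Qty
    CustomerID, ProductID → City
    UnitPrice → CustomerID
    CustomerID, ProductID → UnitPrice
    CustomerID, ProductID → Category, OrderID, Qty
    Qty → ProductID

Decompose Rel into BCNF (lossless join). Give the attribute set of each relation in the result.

Candidate keys of the original relation: {CustomerID, ProductID}, {CustomerID, Qty}, {ProductID, UnitPrice}, {Qty, UnitPrice}.
Within {Category, City, CustomerID, OrderID, ProductID, Qty, UnitPrice}: {UnitPrice}⁺ ∩ {Category, City, CustomerID, OrderID, ProductID, Qty, UnitPrice} = {CustomerID, UnitPrice}, not the whole set, so UnitPrice → CustomerID violates BCNF; decompose into {CustomerID, UnitPrice} and {Category, City, OrderID, ProductID, Qty, UnitPrice}.
{CustomerID, UnitPrice} has no BCNF violation.
Within {Category, City, OrderID, ProductID, Qty, UnitPrice}: {Qty}⁺ ∩ {Category, City, OrderID, ProductID, Qty, UnitPrice} = {ProductID, Qty}, not the whole set, so Qty → ProductID violates BCNF; decompose into {ProductID, Qty} and {Category, City, OrderID, Qty, UnitPrice}.
{ProductID, Qty} has no BCNF violation.
{Category, City, OrderID, Qty, UnitPrice} has no BCNF violation.

{Category, City, OrderID, Qty, UnitPrice}; {CustomerID, UnitPrice}; {ProductID, Qty}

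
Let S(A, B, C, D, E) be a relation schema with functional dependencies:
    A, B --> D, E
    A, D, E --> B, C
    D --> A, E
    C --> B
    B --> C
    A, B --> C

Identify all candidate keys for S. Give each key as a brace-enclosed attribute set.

Closure of {D} is {A, B, C, D, E}, the whole schema; {D} is a candidate key.
Closure of {A, B} is {A, B, C, D, E}, the whole schema; {A, B} is a candidate key.
Closure of {A, C} is {A, B, C, D, E}, the whole schema; {A, C} is a candidate key.
These are minimal and exhaustive — every other superkey contains one of them.

{A, B}, {A, C}, {D}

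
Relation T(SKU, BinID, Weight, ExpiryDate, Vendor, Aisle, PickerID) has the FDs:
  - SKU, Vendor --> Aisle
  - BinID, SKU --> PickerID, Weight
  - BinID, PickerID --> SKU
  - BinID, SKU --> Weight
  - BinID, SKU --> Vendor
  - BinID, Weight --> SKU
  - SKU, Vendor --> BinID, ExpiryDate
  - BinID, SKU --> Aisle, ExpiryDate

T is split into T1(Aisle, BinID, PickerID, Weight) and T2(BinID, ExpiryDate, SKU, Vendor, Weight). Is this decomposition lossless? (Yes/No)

Common attributes: {BinID, Weight}; their closure is {Aisle, BinID, ExpiryDate, PickerID, SKU, Vendor, Weight}.
This includes all of T1, so the common attributes are a superkey of T1 — the join is lossless.

Yes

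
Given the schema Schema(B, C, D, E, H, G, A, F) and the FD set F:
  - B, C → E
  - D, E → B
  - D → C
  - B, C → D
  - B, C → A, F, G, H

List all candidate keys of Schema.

{B, C}, {B, D}, {D, E}

{B, C} is a candidate key since {B, C}⁺ = {A, B, C, D, E, F, G, H} covers every attribute.
{B, D} is a candidate key since {B, D}⁺ = {A, B, C, D, E, F, G, H} covers every attribute.
{D, E} is a candidate key since {D, E}⁺ = {A, B, C, D, E, F, G, H} covers every attribute.
These are minimal and exhaustive — every other superkey contains one of them.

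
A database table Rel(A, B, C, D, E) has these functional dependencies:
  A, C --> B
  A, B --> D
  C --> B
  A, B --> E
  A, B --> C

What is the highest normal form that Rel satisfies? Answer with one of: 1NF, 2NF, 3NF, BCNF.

3NF

Candidate keys: {A, B}, {A, C}. Prime attributes: {A, B, C}.
For C --> B we have {C}⁺ = {B, C}; {C} is not a superkey, so BCNF fails.
Since {B} ⊆ prime attributes and every other non-superkey FD also has a prime right side, the schema is in 3NF.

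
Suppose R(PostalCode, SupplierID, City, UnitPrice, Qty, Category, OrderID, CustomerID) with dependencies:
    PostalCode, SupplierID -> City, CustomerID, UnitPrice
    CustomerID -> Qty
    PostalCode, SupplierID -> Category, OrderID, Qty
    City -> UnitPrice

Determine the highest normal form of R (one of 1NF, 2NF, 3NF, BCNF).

Candidate key: {PostalCode, SupplierID}. Prime attributes: {PostalCode, SupplierID}.
For CustomerID -> Qty we have {CustomerID}⁺ = {CustomerID, Qty}; {CustomerID} is not a superkey, so BCNF fails.
CustomerID -> Qty has non-prime {Qty} on the right and a non-superkey on the left, so 3NF fails.
Checking every proper subset of each key, none determines a non-prime attribute — 2NF is satisfied.

2NF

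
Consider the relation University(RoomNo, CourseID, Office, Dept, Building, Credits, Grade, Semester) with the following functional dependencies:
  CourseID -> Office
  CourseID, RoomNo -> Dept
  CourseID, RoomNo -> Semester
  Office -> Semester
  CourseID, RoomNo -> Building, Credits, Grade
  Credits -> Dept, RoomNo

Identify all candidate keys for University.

{CourseID} never appears on the right of any FD, so every key must include it.
{CourseID, Credits} is a candidate key since {CourseID, Credits}⁺ = {Building, CourseID, Credits, Dept, Grade, Office, RoomNo, Semester} covers every attribute.
{CourseID, RoomNo} is a candidate key since {CourseID, RoomNo}⁺ = {Building, CourseID, Credits, Dept, Grade, Office, RoomNo, Semester} covers every attribute.
Any other superkey properly contains one of these, so there are no further candidate keys.

{CourseID, Credits}, {CourseID, RoomNo}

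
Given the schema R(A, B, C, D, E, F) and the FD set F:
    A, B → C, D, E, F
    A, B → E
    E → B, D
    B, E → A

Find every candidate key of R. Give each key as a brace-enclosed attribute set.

{A, B}, {E}

{E} is a candidate key since {E}⁺ = {A, B, C, D, E, F} covers every attribute.
{A, B} is a candidate key since {A, B}⁺ = {A, B, C, D, E, F} covers every attribute.
These are minimal and exhaustive — every other superkey contains one of them.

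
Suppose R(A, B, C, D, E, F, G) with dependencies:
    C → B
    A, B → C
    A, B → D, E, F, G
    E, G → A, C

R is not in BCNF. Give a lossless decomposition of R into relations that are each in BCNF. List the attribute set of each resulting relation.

Candidate keys of the original relation: {A, B}, {A, C}, {E, G}.
{A, B, C, D, E, F, G}: {C} determines {B, C} here but is not a superkey — split on C → B, giving {B, C} and {A, C, D, E, F, G}.
{B, C} has no BCNF violation.
{A, C, D, E, F, G} has no BCNF violation.

{A, C, D, E, F, G}; {B, C}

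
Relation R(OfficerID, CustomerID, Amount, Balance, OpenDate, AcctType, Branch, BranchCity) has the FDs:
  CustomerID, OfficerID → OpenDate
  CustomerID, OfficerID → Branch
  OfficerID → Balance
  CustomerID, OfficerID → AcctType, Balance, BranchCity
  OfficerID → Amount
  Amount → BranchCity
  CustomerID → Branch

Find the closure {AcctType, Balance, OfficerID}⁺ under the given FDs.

{AcctType, Amount, Balance, BranchCity, OfficerID}

Start with {AcctType, Balance, OfficerID}.
OfficerID → Amount applies; add {Amount} → now {AcctType, Amount, Balance, OfficerID}.
Amount → BranchCity applies; add {BranchCity} → now {AcctType, Amount, Balance, BranchCity, OfficerID}.
No further FD applies.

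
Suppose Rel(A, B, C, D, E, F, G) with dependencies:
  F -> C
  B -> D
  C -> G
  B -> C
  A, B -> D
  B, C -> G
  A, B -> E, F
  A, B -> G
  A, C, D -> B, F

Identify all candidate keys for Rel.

Attributes never on any right-hand side: {A} — every candidate key must contain it.
{A, B}⁺ = {A, B, C, D, E, F, G} — all of the relation — so {A, B} is a candidate key.
{A, C, D}⁺ = {A, B, C, D, E, F, G} — all of the relation — so {A, C, D} is a candidate key.
{A, D, F}⁺ = {A, B, C, D, E, F, G} — all of the relation — so {A, D, F} is a candidate key.
Any other superkey properly contains one of these, so there are no further candidate keys.

{A, B}, {A, C, D}, {A, D, F}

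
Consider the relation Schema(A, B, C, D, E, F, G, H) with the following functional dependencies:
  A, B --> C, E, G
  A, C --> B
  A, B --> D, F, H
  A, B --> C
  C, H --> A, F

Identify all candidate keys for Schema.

{A, B}, {A, C}, {C, H}

{A, B}⁺ = {A, B, C, D, E, F, G, H}, which is every attribute, so {A, B} is a candidate key.
{A, C}⁺ = {A, B, C, D, E, F, G, H}, which is every attribute, so {A, C} is a candidate key.
{C, H}⁺ = {A, B, C, D, E, F, G, H}, which is every attribute, so {C, H} is a candidate key.
No proper subset of any of these is a key, and no other minimal superkey exists.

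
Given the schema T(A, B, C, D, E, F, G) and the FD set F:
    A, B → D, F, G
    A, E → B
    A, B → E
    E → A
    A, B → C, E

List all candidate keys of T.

{A, B}, {E}

{E} is a candidate key since {E}⁺ = {A, B, C, D, E, F, G} covers every attribute.
{A, B} is a candidate key since {A, B}⁺ = {A, B, C, D, E, F, G} covers every attribute.
These are minimal and exhaustive — every other superkey contains one of them.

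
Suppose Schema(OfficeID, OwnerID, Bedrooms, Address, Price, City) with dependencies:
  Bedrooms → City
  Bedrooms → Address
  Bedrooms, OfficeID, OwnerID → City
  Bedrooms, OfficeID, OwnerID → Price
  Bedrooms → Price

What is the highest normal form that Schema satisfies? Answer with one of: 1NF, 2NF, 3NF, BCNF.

1NF

Candidate key: {Bedrooms, OfficeID, OwnerID}. Prime attributes: {Bedrooms, OfficeID, OwnerID}.
Bedrooms → City: {Bedrooms}⁺ = {Address, Bedrooms, City, Price}, which is not all of the attributes, so the left side is not a superkey — BCNF is violated.
Because {City} is non-prime and the left side of Bedrooms → City is not a superkey, the relation is not in 3NF.
{Bedrooms} is a proper subset of the key {Bedrooms, OfficeID, OwnerID}, and {Bedrooms}⁺ contains the non-prime attributes {Address, City, Price} — a partial dependency, so 2NF is violated.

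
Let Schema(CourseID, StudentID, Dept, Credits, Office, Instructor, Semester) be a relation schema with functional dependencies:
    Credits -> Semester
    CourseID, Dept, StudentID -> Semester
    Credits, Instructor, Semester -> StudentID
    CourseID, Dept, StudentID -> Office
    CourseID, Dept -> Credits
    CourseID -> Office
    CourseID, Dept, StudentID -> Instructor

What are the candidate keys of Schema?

Attributes never on any right-hand side: {CourseID, Dept} — every candidate key must contain all of them.
{CourseID, Dept, Instructor}⁺ = {CourseID, Credits, Dept, Instructor, Office, Semester, StudentID} — all of the relation — so {CourseID, Dept, Instructor} is a candidate key.
{CourseID, Dept, StudentID}⁺ = {CourseID, Credits, Dept, Instructor, Office, Semester, StudentID} — all of the relation — so {CourseID, Dept, StudentID} is a candidate key.
No proper subset of any of these is a key, and no other minimal superkey exists.

{CourseID, Dept, Instructor}, {CourseID, Dept, StudentID}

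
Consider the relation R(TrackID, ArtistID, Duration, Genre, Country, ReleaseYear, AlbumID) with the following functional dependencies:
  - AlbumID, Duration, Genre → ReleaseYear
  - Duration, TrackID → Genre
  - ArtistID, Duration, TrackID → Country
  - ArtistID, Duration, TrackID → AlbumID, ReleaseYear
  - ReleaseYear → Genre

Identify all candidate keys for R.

{ArtistID, Duration, TrackID}

Attributes never on any right-hand side: {ArtistID, Duration, TrackID} — every candidate key must contain all of them.
Closure of {ArtistID, Duration, TrackID} is {AlbumID, ArtistID, Country, Duration, Genre, ReleaseYear, TrackID}, the whole schema; {ArtistID, Duration, TrackID} is a candidate key.
Every other attribute set either contains this one or has a smaller closure.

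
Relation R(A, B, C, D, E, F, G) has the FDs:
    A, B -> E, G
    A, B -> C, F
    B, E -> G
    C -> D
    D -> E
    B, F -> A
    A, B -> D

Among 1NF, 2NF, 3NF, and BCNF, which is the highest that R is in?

2NF

Candidate keys: {A, B}, {B, F}. Prime attributes: {A, B, F}.
B, E -> G breaks BCNF: {B, E}⁺ = {B, E, G}, so {B, E} is not a superkey.
B, E -> G determines the non-prime attribute {G} from a non-superkey — 3NF is violated.
No non-prime attribute depends on a proper subset of any candidate key, so 2NF holds.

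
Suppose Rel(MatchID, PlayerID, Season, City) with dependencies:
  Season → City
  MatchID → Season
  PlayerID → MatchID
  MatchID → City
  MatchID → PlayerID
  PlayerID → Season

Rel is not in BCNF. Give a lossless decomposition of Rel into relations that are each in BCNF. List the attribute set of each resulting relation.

{City, Season}; {MatchID, PlayerID, Season}

Candidate keys of the original relation: {MatchID}, {PlayerID}.
{City, MatchID, PlayerID, Season}: {Season} determines {City, Season} here but is not a superkey — split on Season → City, giving {City, Season} and {MatchID, PlayerID, Season}.
{City, Season} has no BCNF violation.
{MatchID, PlayerID, Season} has no BCNF violation.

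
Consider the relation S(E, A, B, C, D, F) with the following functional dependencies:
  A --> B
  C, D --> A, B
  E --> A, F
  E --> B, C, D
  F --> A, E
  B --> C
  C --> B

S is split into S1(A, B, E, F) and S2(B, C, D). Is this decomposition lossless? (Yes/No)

No

S1 ∩ S2 = {B}; its closure under F is {B, C}.
Neither S1 nor S2 is contained in that closure, so the decomposition is lossy.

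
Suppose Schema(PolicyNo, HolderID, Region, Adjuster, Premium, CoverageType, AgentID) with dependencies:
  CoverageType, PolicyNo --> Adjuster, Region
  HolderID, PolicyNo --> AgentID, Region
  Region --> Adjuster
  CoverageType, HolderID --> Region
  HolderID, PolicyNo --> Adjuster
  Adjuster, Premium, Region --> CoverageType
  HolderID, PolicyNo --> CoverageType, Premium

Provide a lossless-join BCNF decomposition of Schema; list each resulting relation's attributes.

{Adjuster, Region}; {AgentID, CoverageType, HolderID, PolicyNo, Premium}; {CoverageType, PolicyNo, Region}

Candidate key of the original relation: {HolderID, PolicyNo}.
Within {Adjuster, AgentID, CoverageType, HolderID, PolicyNo, Premium, Region}: {CoverageType, PolicyNo}⁺ ∩ {Adjuster, AgentID, CoverageType, HolderID, PolicyNo, Premium, Region} = {Adjuster, CoverageType, PolicyNo, Region}, not the whole set, so CoverageType, PolicyNo --> Adjuster, Region violates BCNF; decompose into {Adjuster, CoverageType, PolicyNo, Region} and {AgentID, CoverageType, HolderID, PolicyNo, Premium}.
Within {Adjuster, CoverageType, PolicyNo, Region}: {Region}⁺ ∩ {Adjuster, CoverageType, PolicyNo, Region} = {Adjuster, Region}, not the whole set, so Region --> Adjuster violates BCNF; decompose into {Adjuster, Region} and {CoverageType, PolicyNo, Region}.
{Adjuster, Region} is in BCNF.
{CoverageType, PolicyNo, Region} is in BCNF.
{AgentID, CoverageType, HolderID, PolicyNo, Premium} is in BCNF.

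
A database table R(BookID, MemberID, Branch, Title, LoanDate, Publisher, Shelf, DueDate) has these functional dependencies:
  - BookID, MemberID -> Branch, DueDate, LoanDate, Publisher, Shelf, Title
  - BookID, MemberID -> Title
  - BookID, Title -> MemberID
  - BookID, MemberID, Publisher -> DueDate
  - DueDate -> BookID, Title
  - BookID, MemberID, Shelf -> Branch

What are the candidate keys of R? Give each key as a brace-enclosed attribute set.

{DueDate}⁺ = {BookID, Branch, DueDate, LoanDate, MemberID, Publisher, Shelf, Title}, which is every attribute, so {DueDate} is a candidate key.
{BookID, MemberID}⁺ = {BookID, Branch, DueDate, LoanDate, MemberID, Publisher, Shelf, Title}, which is every attribute, so {BookID, MemberID} is a candidate key.
{BookID, Title}⁺ = {BookID, Branch, DueDate, LoanDate, MemberID, Publisher, Shelf, Title}, which is every attribute, so {BookID, Title} is a candidate key.
These are minimal and exhaustive — every other superkey contains one of them.

{BookID, MemberID}, {BookID, Title}, {DueDate}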